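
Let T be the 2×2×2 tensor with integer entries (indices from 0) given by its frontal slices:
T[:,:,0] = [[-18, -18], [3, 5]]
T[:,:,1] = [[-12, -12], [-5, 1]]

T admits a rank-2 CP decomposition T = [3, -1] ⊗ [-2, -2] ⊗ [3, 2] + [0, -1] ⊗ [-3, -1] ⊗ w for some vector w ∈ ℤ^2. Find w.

Subtract the known terms from T to get the rank-1 residual R = [0, -1] ⊗ [-3, -1] ⊗ w, so R[i,j,k] = a[i]·b[j]·w[k]. Pick indices with nonzero a[1]·b[0] = (-1)·(-3) = 3. Only the fibre through (1,0,·) is needed: R[1,0,:] = T[1,0,:] − Σₗ aₗ[1]bₗ[0]cₗ = [3, -5] − (-1)·(-2)·[3, 2] = [-3, -9]. Then w[k] = R[1,0,k] / 3 for each k, giving w = [-3, -9] / 3 = [-1, -3].

w = [-1, -3]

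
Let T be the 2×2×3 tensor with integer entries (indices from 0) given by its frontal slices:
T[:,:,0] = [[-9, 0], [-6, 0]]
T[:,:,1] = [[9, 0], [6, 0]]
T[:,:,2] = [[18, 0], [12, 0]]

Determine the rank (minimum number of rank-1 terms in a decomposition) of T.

Lower bound: T ≠ 0 (e.g. T[0,0,0] = -9), so rank(T) ≥ 1.
Upper bound: if T = a ∘ b ∘ c then every fibre of T is a multiple of the corresponding factor, so read the factors off the fibres through the nonzero entry T[0,0,0] = -9.
The mode-1 fibre T[:,0,0] = [-9, -6] gives a = [3, 2] (primitive direction); the mode-2 fibre T[0,:,0] = [-9, 0] gives b = [1, 0]; then c[k] = T[0,0,k] / (a[0]·b[0]) = [-9, 9, 18] / 3 = [-3, 3, 6].
Expanding [3, 2] ∘ [1, 0] ∘ [-3, 3, 6] reproduces all 12 entries of T, so T = [3, 2] ∘ [1, 0] ∘ [-3, 3, 6] and rank(T) ≤ 1.
These bounds meet, so rank(T) = 1.
Check entry T[0,1,0] = 0: (3)·(0)·(-3) = 0.

1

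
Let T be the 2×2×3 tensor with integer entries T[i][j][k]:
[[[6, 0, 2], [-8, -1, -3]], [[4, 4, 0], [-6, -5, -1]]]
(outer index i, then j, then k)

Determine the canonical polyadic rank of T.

3

Lower bound: the mode-3 unfolding of T (rows indexed by k, columns by (i,j) = (0,0), (0,1), (1,0), (1,1)) is [[6, -8, 4, -6], [0, -1, 4, -5], [2, -3, 0, -1]].
There the 3×3 minor on rows k ∈ {0, 1, 2}, columns (i,j) ∈ {(0,0), (0,1), (1,0)} is det [[6, -8, 4], [0, -1, 4], [2, -3, 0]] = 16 ≠ 0, so this unfolding has rank ≥ 3; CP rank is at least every unfolding rank, so rank(T) ≥ 3. (Flattening ranks never certify an upper bound on CP rank; for that we must actually write T with 3 rank-1 terms.)
Upper bound: T is a sum of 3 rank-1 terms, T = [1, 0] ⊗ [1, -1] ⊗ [2, -4, 2] + [1, 1] ⊗ [0, 1] ⊗ [-2, -1, -1] + [1, 1] ⊗ [1, -1] ⊗ [4, 4, 0] (one valid choice — decompositions are not unique — normalised so each a, b is primitive with positive first nonzero entry; check it by expanding all entries), so rank(T) ≤ 3.
These bounds meet, so rank(T) = 3.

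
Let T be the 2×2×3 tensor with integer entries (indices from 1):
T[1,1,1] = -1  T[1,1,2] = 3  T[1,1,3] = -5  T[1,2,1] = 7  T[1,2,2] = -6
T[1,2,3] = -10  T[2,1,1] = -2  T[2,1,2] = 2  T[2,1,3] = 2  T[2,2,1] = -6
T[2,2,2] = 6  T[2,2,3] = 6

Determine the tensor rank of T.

2

Lower bound: the mode-2 unfolding of T (rows indexed by j, columns by (i,k) = (1,1), (1,2), (1,3), (2,1), (2,2), (2,3)) is [[-1, 3, -5, -2, 2, 2], [7, -6, -10, -6, 6, 6]].
There the 2×2 minor on rows j ∈ {1, 2}, columns (i,k) ∈ {(1,1), (1,2)} is det [[-1, 3], [7, -6]] = -15 ≠ 0, so this unfolding has rank ≥ 2; CP rank is at least every unfolding rank, so rank(T) ≥ 2. (This is only a lower bound: in general the CP rank may exceed every unfolding rank, so we still need to exhibit 2 rank-1 terms summing to T.)
Upper bound — finding two terms. Write S_k = T[:,:,k] for the frontal slices: S₁ = [[-1, 7], [-2, -6]], S₂ = [[3, -6], [2, 6]], S₃ = [[-5, -10], [2, 6]].
If T = a₁ ⊗ b₁ ⊗ c₁ + a₂ ⊗ b₂ ⊗ c₂ then each S_k = c₁[k]·a₁b₁ᵀ + c₂[k]·a₂b₂ᵀ. S₁ and S₂ are linearly independent, so a₁b₁ᵀ and a₂b₂ᵀ must span the same plane of matrices: they are the rank-1 matrices of the form x·S₁ + y·S₂.
det(x·S₁ + y·S₂) is 20·x² − 50·xy + 30·y² = 10·(2·x − 3·y)(x − y), vanishing at (x:y) = (3:2) and (1:1).
M₁ = 3·S₁ + 2·S₂ = [[3, 9], [-2, -6]] = (3, -2)(1, 3)ᵀ and M₂ = S₁ + S₂ = [[2, 1], [0, 0]] = (1, 0)(2, 1)ᵀ, so take a₁ = (3, -2), b₁ = (1, 3), a₂ = (1, 0), b₂ = (2, 1).
Each slice is an integer combination of E₁ = a₁b₁ᵀ and E₂ = a₂b₂ᵀ: S₁ = E₁ − 2·E₂, S₂ = −E₁ + 3·E₂, S₃ = −E₁ − E₂; reading off coefficients, c₁ = (1, -1, -1) and c₂ = (-2, 3, -1).
Hence T = (3, -2) ⊗ (1, 3) ⊗ (1, -1, -1) + (1, 0) ⊗ (2, 1) ⊗ (-2, 3, -1), so rank(T) ≤ 2.
These bounds meet, so rank(T) = 2.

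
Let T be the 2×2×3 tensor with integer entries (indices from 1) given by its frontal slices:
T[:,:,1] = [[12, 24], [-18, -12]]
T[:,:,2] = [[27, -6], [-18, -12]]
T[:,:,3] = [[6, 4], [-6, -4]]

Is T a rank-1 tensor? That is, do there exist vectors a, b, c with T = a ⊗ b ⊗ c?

The mode-1 unfolding of T (rows indexed by i, columns by (j,k) = (1,1), (1,2), (1,3), (2,1), (2,2), (2,3)) is [[12, 27, 6, 24, -6, 4], [-18, -18, -6, -12, -12, -4]].
There the 2×2 minor on rows i ∈ {1, 2}, columns (j,k) ∈ {(1,1), (1,2)} is det [[12, 27], [-18, -18]] = 270 ≠ 0, so this unfolding has rank ≥ 2; CP rank is at least every unfolding rank, so rank(T) ≥ 2.
In particular rank(T) ≥ 2 > 1, so T is not rank-1.

No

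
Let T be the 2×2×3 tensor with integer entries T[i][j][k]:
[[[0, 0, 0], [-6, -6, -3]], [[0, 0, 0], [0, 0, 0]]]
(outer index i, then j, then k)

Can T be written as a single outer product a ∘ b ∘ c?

Yes

If T = a ∘ b ∘ c then every fibre of T is a multiple of the corresponding factor, so read the factors off the fibres through the nonzero entry T[0,1,0] = -6.
The mode-1 fibre T[:,1,0] = [-6, 0] gives a = [1, 0] (primitive direction); the mode-2 fibre T[0,:,0] = [0, -6] gives b = [0, 1]; then c[k] = T[0,1,k] / (a[0]·b[1]) = [-6, -6, -3] / 1 = [-6, -6, -3].
Expanding [1, 0] ∘ [0, 1] ∘ [-6, -6, -3] reproduces all 12 entries of T, so T = [1, 0] ∘ [0, 1] ∘ [-6, -6, -3] and rank(T) ≤ 1.
Equivalently every frontal slice T[:,:,k] is c[k] times the rank-1 matrix [1, 0] ∘ [0, 1]. So T has rank 1 (it is nonzero).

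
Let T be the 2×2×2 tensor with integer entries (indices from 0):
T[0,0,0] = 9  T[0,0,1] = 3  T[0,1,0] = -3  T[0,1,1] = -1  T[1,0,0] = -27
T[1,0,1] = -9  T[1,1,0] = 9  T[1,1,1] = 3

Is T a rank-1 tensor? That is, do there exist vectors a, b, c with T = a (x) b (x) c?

Yes

If T = a (x) b (x) c then every fibre of T is a multiple of the corresponding factor, so read the factors off the fibres through the nonzero entry T[0,0,0] = 9.
The mode-1 fibre T[:,0,0] = [9, -27] gives a = [1, -3] (primitive direction); the mode-2 fibre T[0,:,0] = [9, -3] gives b = [3, -1]; then c[k] = T[0,0,k] / (a[0]·b[0]) = [9, 3] / 3 = [3, 1].
Expanding [1, -3] (x) [3, -1] (x) [3, 1] reproduces all 8 entries of T, so T = [1, -3] (x) [3, -1] (x) [3, 1] and rank(T) ≤ 1.
Equivalently every frontal slice T[:,:,k] is c[k] times the rank-1 matrix [1, -3] (x) [3, -1]. So T has rank 1 (it is nonzero).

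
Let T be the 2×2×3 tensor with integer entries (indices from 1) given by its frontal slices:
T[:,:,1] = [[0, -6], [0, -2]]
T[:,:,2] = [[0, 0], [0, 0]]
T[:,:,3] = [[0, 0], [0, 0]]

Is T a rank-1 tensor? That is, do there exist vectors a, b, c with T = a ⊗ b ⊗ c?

If T = a ⊗ b ⊗ c then every fibre of T is a multiple of the corresponding factor, so read the factors off the fibres through the nonzero entry T[1,2,1] = -6.
The mode-1 fibre T[:,2,1] = [-6, -2] gives a = [3, 1] (primitive direction); the mode-2 fibre T[1,:,1] = [0, -6] gives b = [0, 1]; then c[k] = T[1,2,k] / (a[1]·b[2]) = [-6, 0, 0] / 3 = [-2, 0, 0].
Expanding [3, 1] ⊗ [0, 1] ⊗ [-2, 0, 0] reproduces all 12 entries of T, so T = [3, 1] ⊗ [0, 1] ⊗ [-2, 0, 0] and rank(T) ≤ 1.
Equivalently every frontal slice T[:,:,k] is c[k] times the rank-1 matrix [3, 1] ⊗ [0, 1]. So T has rank 1 (it is nonzero).

Yes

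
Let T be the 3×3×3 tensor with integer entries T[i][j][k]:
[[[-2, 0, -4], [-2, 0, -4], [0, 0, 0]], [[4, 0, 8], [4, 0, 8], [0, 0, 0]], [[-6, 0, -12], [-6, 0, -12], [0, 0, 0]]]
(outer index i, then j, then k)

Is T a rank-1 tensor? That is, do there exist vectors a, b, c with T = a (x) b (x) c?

If T = a (x) b (x) c then every fibre of T is a multiple of the corresponding factor, so read the factors off the fibres through the nonzero entry T[0,0,0] = -2.
The mode-1 fibre T[:,0,0] = [-2, 4, -6] gives a = [1, -2, 3] (primitive direction); the mode-2 fibre T[0,:,0] = [-2, -2, 0] gives b = [1, 1, 0]; then c[k] = T[0,0,k] / (a[0]·b[0]) = [-2, 0, -4] / 1 = [-2, 0, -4].
Expanding [1, -2, 3] (x) [1, 1, 0] (x) [-2, 0, -4] reproduces all 27 entries of T, so T = [1, -2, 3] (x) [1, 1, 0] (x) [-2, 0, -4] and rank(T) ≤ 1.
Equivalently every frontal slice T[:,:,k] is c[k] times the rank-1 matrix [1, -2, 3] (x) [1, 1, 0]. So T has rank 1 (it is nonzero).

Yes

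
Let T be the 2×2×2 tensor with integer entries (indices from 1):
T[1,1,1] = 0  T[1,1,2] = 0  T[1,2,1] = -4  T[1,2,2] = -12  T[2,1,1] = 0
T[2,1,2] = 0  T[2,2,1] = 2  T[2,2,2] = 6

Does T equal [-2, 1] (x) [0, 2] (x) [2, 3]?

Reconstruct entry (1,2,1) from the claimed factors: Σₗ aₗ[1]bₗ[2]cₗ[1] = (-2)·(2)·(2) = -8, but T[1,2,1] = -4. The claim is false.

No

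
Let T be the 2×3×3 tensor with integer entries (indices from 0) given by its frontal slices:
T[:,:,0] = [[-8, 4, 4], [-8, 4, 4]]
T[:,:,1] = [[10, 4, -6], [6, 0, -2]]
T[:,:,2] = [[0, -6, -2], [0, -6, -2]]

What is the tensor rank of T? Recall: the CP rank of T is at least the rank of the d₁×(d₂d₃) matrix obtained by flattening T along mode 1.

Lower bound: in the mode-2 unfolding of T (rows indexed by j, columns by (i,k)) the 3×3 minor on rows j ∈ {0, 1, 2}, columns (i,k) ∈ {(0,0), (0,1), (0,2)} is det [[-8, 10, 0], [4, 4, -6], [4, -6, -2]] = 192 ≠ 0, so that unfolding has rank ≥ 3 and hence rank(T) ≥ 3 (CP rank is at least every unfolding rank, though it can be larger).
Upper bound: T is a sum of 3 rank-1 terms, T = [1, 0] ⊗ [1, 1, -1] ⊗ [0, 4, 0] + [1, 1] ⊗ [1, 1, 0] ⊗ [0, 2, -4] + [1, 1] ⊗ [2, -1, -1] ⊗ [-4, 2, 2] (one valid choice — decompositions are not unique — normalised so each a, b is primitive with positive first nonzero entry; check it by expanding all entries), so rank(T) ≤ 3.
These bounds meet, so rank(T) = 3.

3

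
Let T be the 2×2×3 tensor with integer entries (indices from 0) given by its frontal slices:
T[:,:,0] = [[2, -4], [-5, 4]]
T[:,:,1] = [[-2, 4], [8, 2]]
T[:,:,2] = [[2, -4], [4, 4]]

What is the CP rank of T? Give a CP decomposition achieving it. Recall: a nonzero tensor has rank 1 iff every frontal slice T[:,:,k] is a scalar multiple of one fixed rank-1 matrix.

Lower bound: the mode-3 unfolding of T (rows indexed by k, columns by (i,j) = (0,0), (0,1), (1,0), (1,1)) is [[2, -4, -5, 4], [-2, 4, 8, 2], [2, -4, 4, 4]].
There the 3×3 minor on rows k ∈ {0, 1, 2}, columns (i,j) ∈ {(0,0), (1,0), (1,1)} is det [[2, -5, 4], [-2, 8, 2], [2, 4, 4]] = -108 ≠ 0, so this unfolding has rank ≥ 3; CP rank is at least every unfolding rank, so rank(T) ≥ 3. (Unfolding ranks only ever bound the CP rank from below — rank(T) can be strictly larger than all of them — so the matching upper bound has to come from an explicit 3-term decomposition.)
Upper bound: T is a sum of 3 rank-1 terms, T = [0, 1] (x) [1, 2] (x) [1, 2, -2] + [0, 1] (x) [2, 1] (x) [-2, 2, 4] + [1, -1] (x) [1, -2] (x) [2, -2, 2] (one valid choice — decompositions are not unique — normalised so each a, b is primitive with positive first nonzero entry; check it by expanding all entries), so rank(T) ≤ 3.
These bounds meet, so rank(T) = 3.

rank(T) = 3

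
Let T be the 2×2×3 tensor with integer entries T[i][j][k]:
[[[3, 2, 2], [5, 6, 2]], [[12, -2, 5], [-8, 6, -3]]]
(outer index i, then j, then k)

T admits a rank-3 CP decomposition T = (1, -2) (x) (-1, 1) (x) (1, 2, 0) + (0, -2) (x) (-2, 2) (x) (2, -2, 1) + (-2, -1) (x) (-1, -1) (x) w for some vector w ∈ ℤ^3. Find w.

w = (2, 2, 1)

Subtract the known terms from T to get the rank-1 residual R = (-2, -1) (x) (-1, -1) (x) w, so R[i,j,k] = a[i]·b[j]·w[k]. Pick indices with nonzero a[0]·b[0] = (-2)·(-1) = 2. Only the fibre through (0,0,·) is needed: R[0,0,:] = T[0,0,:] − Σₗ aₗ[0]bₗ[0]cₗ = [3, 2, 2] − (1)·(-1)·(1, 2, 0) − (0)·(-2)·(2, -2, 1) = [4, 4, 2]. Then w[k] = R[0,0,k] / 2 for each k, giving w = [4, 4, 2] / 2 = (2, 2, 1).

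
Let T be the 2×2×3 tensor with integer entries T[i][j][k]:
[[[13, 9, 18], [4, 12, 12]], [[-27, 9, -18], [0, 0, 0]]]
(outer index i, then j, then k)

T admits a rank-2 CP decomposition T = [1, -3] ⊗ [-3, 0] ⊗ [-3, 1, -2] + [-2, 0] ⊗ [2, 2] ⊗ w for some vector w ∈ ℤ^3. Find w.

w = [-1, -3, -3]

Subtract the known terms from T to get the rank-1 residual R = [-2, 0] ⊗ [2, 2] ⊗ w, so R[i,j,k] = a[i]·b[j]·w[k]. Pick indices with nonzero a[0]·b[0] = (-2)·(2) = -4. Only the fibre through (0,0,·) is needed: R[0,0,:] = T[0,0,:] − Σₗ aₗ[0]bₗ[0]cₗ = [13, 9, 18] − (1)·(-3)·[-3, 1, -2] = [4, 12, 12]. Then w[k] = R[0,0,k] / -4 for each k, giving w = [4, 12, 12] / -4 = [-1, -3, -3].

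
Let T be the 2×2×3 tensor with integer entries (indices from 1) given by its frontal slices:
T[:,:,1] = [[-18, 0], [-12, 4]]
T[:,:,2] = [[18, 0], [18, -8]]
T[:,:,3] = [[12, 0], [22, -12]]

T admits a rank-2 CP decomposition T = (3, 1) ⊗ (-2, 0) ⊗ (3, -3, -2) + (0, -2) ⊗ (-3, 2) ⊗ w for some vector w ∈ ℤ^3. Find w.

w = (-1, 2, 3)

Subtract the known terms from T to get the rank-1 residual R = (0, -2) ⊗ (-3, 2) ⊗ w, so R[i,j,k] = a[i]·b[j]·w[k]. Pick indices with nonzero a[2]·b[1] = (-2)·(-3) = 6. Only the fibre through (2,1,·) is needed: R[2,1,:] = T[2,1,:] − Σₗ aₗ[2]bₗ[1]cₗ = [-12, 18, 22] − (1)·(-2)·(3, -3, -2) = [-6, 12, 18]. Then w[k] = R[2,1,k] / 6 for each k, giving w = [-6, 12, 18] / 6 = (-1, 2, 3).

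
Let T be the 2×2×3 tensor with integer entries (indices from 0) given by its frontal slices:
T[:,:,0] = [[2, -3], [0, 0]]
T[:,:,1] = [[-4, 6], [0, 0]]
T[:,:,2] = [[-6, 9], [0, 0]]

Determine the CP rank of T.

1

Lower bound: T ≠ 0 (e.g. T[0,0,0] = 2), so rank(T) ≥ 1.
Upper bound: if T = a ⊗ b ⊗ c then every fibre of T is a multiple of the corresponding factor, so read the factors off the fibres through the nonzero entry T[0,0,0] = 2.
The mode-1 fibre T[:,0,0] = [2, 0] gives a = [1, 0] (primitive direction); the mode-2 fibre T[0,:,0] = [2, -3] gives b = [2, -3]; then c[k] = T[0,0,k] / (a[0]·b[0]) = [2, -4, -6] / 2 = [1, -2, -3].
Expanding [1, 0] ⊗ [2, -3] ⊗ [1, -2, -3] reproduces all 12 entries of T, so T = [1, 0] ⊗ [2, -3] ⊗ [1, -2, -3] and rank(T) ≤ 1.
These bounds meet, so rank(T) = 1.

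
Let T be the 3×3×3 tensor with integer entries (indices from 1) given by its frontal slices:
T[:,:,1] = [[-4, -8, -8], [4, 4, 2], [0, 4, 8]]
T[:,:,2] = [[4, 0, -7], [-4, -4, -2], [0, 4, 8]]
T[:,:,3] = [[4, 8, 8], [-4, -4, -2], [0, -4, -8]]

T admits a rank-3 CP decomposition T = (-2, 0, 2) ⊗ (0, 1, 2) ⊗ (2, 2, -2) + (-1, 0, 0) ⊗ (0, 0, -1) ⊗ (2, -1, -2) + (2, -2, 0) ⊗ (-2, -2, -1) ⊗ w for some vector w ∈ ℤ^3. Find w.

w = (1, -1, -1)

Subtract the known terms from T to get the rank-1 residual R = (2, -2, 0) ⊗ (-2, -2, -1) ⊗ w, so R[i,j,k] = a[i]·b[j]·w[k]. Pick indices with nonzero a[1]·b[1] = (2)·(-2) = -4. Only the fibre through (1,1,·) is needed: R[1,1,:] = T[1,1,:] − Σₗ aₗ[1]bₗ[1]cₗ = [-4, 4, 4] − (-2)·(0)·(2, 2, -2) − (-1)·(0)·(2, -1, -2) = [-4, 4, 4]. Then w[k] = R[1,1,k] / -4 for each k, giving w = [-4, 4, 4] / -4 = (1, -1, -1).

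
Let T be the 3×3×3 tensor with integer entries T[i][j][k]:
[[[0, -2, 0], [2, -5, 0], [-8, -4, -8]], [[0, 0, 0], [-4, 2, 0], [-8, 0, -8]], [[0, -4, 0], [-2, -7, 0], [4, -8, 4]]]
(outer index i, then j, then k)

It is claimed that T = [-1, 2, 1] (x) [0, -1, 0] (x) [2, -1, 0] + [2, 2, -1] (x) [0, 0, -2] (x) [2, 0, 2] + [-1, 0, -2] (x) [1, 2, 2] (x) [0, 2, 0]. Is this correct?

Reconstruct entrywise from the claimed factors. For example, T[2,2,1] = -8 and Σₗ aₗ[2]bₗ[2]cₗ[1] = (1)·(0)·(-1) + (-1)·(-2)·(0) + (-2)·(2)·(2) = -8; checking all 27 entries, every one matches. The claim holds.

Yes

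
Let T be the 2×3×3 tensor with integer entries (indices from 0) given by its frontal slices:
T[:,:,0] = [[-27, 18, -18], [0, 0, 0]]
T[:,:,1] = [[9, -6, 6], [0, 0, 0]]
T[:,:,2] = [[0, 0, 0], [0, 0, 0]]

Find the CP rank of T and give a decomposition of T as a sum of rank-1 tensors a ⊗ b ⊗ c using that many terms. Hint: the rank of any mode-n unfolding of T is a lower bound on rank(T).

rank(T) = 1

Lower bound: T ≠ 0 (e.g. T[0,0,0] = -27), so rank(T) ≥ 1.
Upper bound: if T = a ⊗ b ⊗ c then every fibre of T is a multiple of the corresponding factor, so read the factors off the fibres through the nonzero entry T[0,0,0] = -27.
The mode-1 fibre T[:,0,0] = [-27, 0] gives a = [1, 0] (primitive direction); the mode-2 fibre T[0,:,0] = [-27, 18, -18] gives b = [3, -2, 2]; then c[k] = T[0,0,k] / (a[0]·b[0]) = [-27, 9, 0] / 3 = [-9, 3, 0].
Expanding [1, 0] ⊗ [3, -2, 2] ⊗ [-9, 3, 0] reproduces all 18 entries of T, so T = [1, 0] ⊗ [3, -2, 2] ⊗ [-9, 3, 0] and rank(T) ≤ 1.
These bounds meet, so rank(T) = 1.
Check entry T[0,0,0] = -27: (1)·(3)·(-9) = -27.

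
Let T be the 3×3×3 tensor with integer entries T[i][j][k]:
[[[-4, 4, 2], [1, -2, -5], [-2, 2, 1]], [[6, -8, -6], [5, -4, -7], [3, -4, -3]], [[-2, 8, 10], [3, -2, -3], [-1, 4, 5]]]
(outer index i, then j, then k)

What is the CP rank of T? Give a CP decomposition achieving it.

Lower bound: the mode-1 unfolding of T (rows indexed by i, columns by (j,k) = (0,0), (0,1), (0,2), (1,0), (1,1), (1,2), (2,0), (2,1), (2,2)) is [[-4, 4, 2, 1, -2, -5, -2, 2, 1], [6, -8, -6, 5, -4, -7, 3, -4, -3], [-2, 8, 10, 3, -2, -3, -1, 4, 5]].
There the 3×3 minor on rows i ∈ {0, 1, 2}, columns (j,k) ∈ {(0,0), (0,1), (1,0)} is det [[-4, 4, 1], [6, -8, 5], [-2, 8, 3]] = 176 ≠ 0, so this unfolding has rank ≥ 3; CP rank is at least every unfolding rank, so rank(T) ≥ 3. (Unfolding ranks only ever bound the CP rank from below — rank(T) can be strictly larger than all of them — so the matching upper bound has to come from an explicit 3-term decomposition.)
Upper bound: T is a sum of 3 rank-1 terms, T = [1, -2, 2] ⊗ [2, 0, 1] ⊗ [-1, 2, 2] + [1, -1, -1] ⊗ [2, 1, 1] ⊗ [-1, 0, -1] + [1, 2, 1] ⊗ [0, 1, 0] ⊗ [2, -2, -4] (written with every a and b primitive with positive leading entry and the scale carried by c; CP decompositions are not unique, and this one is verified by expanding entrywise), so rank(T) ≤ 3.
These bounds meet, so rank(T) = 3.

rank(T) = 3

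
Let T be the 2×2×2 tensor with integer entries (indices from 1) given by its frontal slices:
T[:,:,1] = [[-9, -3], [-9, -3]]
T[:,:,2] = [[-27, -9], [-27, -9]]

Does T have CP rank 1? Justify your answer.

Yes

If T = a ⊗ b ⊗ c then every fibre of T is a multiple of the corresponding factor, so read the factors off the fibres through the nonzero entry T[1,1,1] = -9.
The mode-1 fibre T[:,1,1] = [-9, -9] gives a = [1, 1] (primitive direction); the mode-2 fibre T[1,:,1] = [-9, -3] gives b = [3, 1]; then c[k] = T[1,1,k] / (a[1]·b[1]) = [-9, -27] / 3 = [-3, -9].
Expanding [1, 1] ⊗ [3, 1] ⊗ [-3, -9] reproduces all 8 entries of T, so T = [1, 1] ⊗ [3, 1] ⊗ [-3, -9] and rank(T) ≤ 1.
Equivalently every frontal slice T[:,:,k] is c[k] times the rank-1 matrix [1, 1] ⊗ [3, 1]. So T has rank 1 (it is nonzero).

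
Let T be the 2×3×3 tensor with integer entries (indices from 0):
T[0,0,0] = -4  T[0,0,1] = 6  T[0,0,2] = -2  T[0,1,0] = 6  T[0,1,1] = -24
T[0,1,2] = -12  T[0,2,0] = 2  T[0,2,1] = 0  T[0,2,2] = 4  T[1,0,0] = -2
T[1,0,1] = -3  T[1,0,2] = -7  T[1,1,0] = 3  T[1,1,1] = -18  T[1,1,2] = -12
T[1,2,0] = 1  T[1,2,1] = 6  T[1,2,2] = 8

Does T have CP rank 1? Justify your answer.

The mode-3 unfolding of T (rows indexed by k, columns by (i,j) = (0,0), (0,1), (0,2), (1,0), (1,1), (1,2)) is [[-4, 6, 2, -2, 3, 1], [6, -24, 0, -3, -18, 6], [-2, -12, 4, -7, -12, 8]].
There the 2×2 minor on rows k ∈ {0, 1}, columns (i,j) ∈ {(0,0), (0,1)} is det [[-4, 6], [6, -24]] = 60 ≠ 0, so this unfolding has rank ≥ 2; CP rank is at least every unfolding rank, so rank(T) ≥ 2.
In particular rank(T) ≥ 2 > 1, so T is not rank-1.

No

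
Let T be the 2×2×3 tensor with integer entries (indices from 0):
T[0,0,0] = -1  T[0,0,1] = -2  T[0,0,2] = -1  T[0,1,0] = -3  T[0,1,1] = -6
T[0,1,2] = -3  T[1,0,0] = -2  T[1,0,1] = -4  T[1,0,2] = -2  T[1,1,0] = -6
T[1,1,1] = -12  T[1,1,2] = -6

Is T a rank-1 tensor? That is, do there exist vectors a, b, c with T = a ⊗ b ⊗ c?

Yes

If T = a ⊗ b ⊗ c then every fibre of T is a multiple of the corresponding factor, so read the factors off the fibres through the nonzero entry T[0,0,0] = -1.
The mode-1 fibre T[:,0,0] = [-1, -2] gives a = [1, 2] (primitive direction); the mode-2 fibre T[0,:,0] = [-1, -3] gives b = [1, 3]; then c[k] = T[0,0,k] / (a[0]·b[0]) = [-1, -2, -1] / 1 = [-1, -2, -1].
Expanding [1, 2] ⊗ [1, 3] ⊗ [-1, -2, -1] reproduces all 12 entries of T, so T = [1, 2] ⊗ [1, 3] ⊗ [-1, -2, -1] and rank(T) ≤ 1.
Equivalently every frontal slice T[:,:,k] is c[k] times the rank-1 matrix [1, 2] ⊗ [1, 3]. So T has rank 1 (it is nonzero).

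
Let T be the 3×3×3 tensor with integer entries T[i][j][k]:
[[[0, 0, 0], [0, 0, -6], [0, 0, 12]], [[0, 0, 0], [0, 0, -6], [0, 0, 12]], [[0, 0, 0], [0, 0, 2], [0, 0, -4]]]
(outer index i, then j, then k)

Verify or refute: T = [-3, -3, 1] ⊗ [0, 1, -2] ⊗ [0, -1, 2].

Reconstruct entry (0,1,1) from the claimed factors: Σₗ aₗ[0]bₗ[1]cₗ[1] = (-3)·(1)·(-1) = 3, but T[0,1,1] = 0. The claim is false.

No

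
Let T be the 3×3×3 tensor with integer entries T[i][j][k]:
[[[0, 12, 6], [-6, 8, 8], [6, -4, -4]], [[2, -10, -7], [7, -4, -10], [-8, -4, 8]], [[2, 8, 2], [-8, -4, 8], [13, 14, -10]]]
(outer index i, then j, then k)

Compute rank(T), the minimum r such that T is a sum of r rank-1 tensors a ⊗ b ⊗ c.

3

Lower bound: the mode-2 unfolding of T (rows indexed by j, columns by (i,k) = (0,0), (0,1), (0,2), (1,0), (1,1), (1,2), (2,0), (2,1), (2,2)) is [[0, 12, 6, 2, -10, -7, 2, 8, 2], [-6, 8, 8, 7, -4, -10, -8, -4, 8], [6, -4, -4, -8, -4, 8, 13, 14, -10]].
There the 3×3 minor on rows j ∈ {0, 1, 2}, columns (i,k) ∈ {(0,0), (0,1), (0,2)} is det [[0, 12, 6], [-6, 8, 8], [6, -4, -4]] = 144 ≠ 0, so this unfolding has rank ≥ 3; CP rank is at least every unfolding rank, so rank(T) ≥ 3. (Flattening ranks never certify an upper bound on CP rank; for that we must actually write T with 3 rank-1 terms.)
Upper bound: T is a sum of 3 rank-1 terms, T = [2, -2, 1] ⊗ [2, 2, -1] ⊗ [-1, 2, 2] + [2, -1, 2] ⊗ [1, -1, 2] ⊗ [2, 2, -1] + [2, 1, -2] ⊗ [0, 1, -2] ⊗ [1, 2, -1] (one valid choice — decompositions are not unique — normalised so each a, b is primitive with positive first nonzero entry; check it by expanding all entries), so rank(T) ≤ 3.
These bounds meet, so rank(T) = 3.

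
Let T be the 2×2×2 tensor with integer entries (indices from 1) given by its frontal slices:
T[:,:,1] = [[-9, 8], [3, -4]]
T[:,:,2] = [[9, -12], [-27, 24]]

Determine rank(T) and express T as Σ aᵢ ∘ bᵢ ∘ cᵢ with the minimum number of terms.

rank(T) = 2

Lower bound: the mode-3 unfolding of T (rows indexed by k, columns by (i,j) = (1,1), (1,2), (2,1), (2,2)) is [[-9, 8, 3, -4], [9, -12, -27, 24]].
There the 2×2 minor on rows k ∈ {1, 2}, columns (i,j) ∈ {(1,1), (1,2)} is det [[-9, 8], [9, -12]] = 36 ≠ 0, so this unfolding has rank ≥ 2; CP rank is at least every unfolding rank, so rank(T) ≥ 2. (Unfolding ranks only ever bound the CP rank from below — rank(T) can be strictly larger than all of them — so the matching upper bound has to come from an explicit 2-term decomposition.)
Upper bound — finding two terms. Write S_k = T[:,:,k] for the frontal slices: S₁ = [[-9, 8], [3, -4]], S₂ = [[9, -12], [-27, 24]].
If T = a₁ ∘ b₁ ∘ c₁ + a₂ ∘ b₂ ∘ c₂ then each S_k = c₁[k]·a₁b₁ᵀ + c₂[k]·a₂b₂ᵀ. S₁ and S₂ are linearly independent, so a₁b₁ᵀ and a₂b₂ᵀ must span the same plane of matrices: they are the rank-1 matrices of the form x·S₁ + y·S₂.
det(x·S₁ + y·S₂) is 12·x² − 108·y² = 12·(x − 3·y)(x + 3·y), vanishing at (x:y) = (3:1) and (3:-1).
M₁ = 3·S₁ + S₂ = [[-18, 12], [-18, 12]] = (-6)·[1, 1][3, -2]ᵀ and M₂ = 3·S₁ − S₂ = [[-36, 36], [36, -36]] = (-36)·[1, -1][1, -1]ᵀ, so take a₁ = [1, 1], b₁ = [3, -2], a₂ = [1, -1], b₂ = [1, -1].
Each slice is an integer combination of E₁ = a₁b₁ᵀ and E₂ = a₂b₂ᵀ: S₁ = −E₁ − 6·E₂, S₂ = −3·E₁ + 18·E₂; reading off coefficients, c₁ = [-1, -3] and c₂ = [-6, 18].
Hence T = [1, 1] ∘ [3, -2] ∘ [-1, -3] + [1, -1] ∘ [1, -1] ∘ [-6, 18], so rank(T) ≤ 2.
These bounds meet, so rank(T) = 2.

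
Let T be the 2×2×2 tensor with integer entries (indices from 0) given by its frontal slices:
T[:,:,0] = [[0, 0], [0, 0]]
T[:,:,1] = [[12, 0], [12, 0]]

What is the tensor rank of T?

Lower bound: T ≠ 0 (e.g. T[0,0,1] = 12), so rank(T) ≥ 1.
Upper bound: if T = a ⊗ b ⊗ c then every fibre of T is a multiple of the corresponding factor, so read the factors off the fibres through the nonzero entry T[0,0,1] = 12.
The mode-1 fibre T[:,0,1] = [12, 12] gives a = [1, 1] (primitive direction); the mode-2 fibre T[0,:,1] = [12, 0] gives b = [1, 0]; then c[k] = T[0,0,k] / (a[0]·b[0]) = [0, 12] / 1 = [0, 12].
Expanding [1, 1] ⊗ [1, 0] ⊗ [0, 12] reproduces all 8 entries of T, so T = [1, 1] ⊗ [1, 0] ⊗ [0, 12] and rank(T) ≤ 1.
These bounds meet, so rank(T) = 1.

1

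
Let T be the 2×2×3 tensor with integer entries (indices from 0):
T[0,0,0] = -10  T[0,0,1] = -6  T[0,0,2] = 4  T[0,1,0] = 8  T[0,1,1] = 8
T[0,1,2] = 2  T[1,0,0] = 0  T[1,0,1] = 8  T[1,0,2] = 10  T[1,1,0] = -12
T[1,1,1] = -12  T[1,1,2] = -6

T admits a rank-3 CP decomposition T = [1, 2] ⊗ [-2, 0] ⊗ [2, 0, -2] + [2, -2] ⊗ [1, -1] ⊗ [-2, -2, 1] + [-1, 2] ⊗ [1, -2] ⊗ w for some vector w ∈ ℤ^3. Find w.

w = [2, 2, 2]

Subtract the known terms from T to get the rank-1 residual R = [-1, 2] ⊗ [1, -2] ⊗ w, so R[i,j,k] = a[i]·b[j]·w[k]. Pick indices with nonzero a[0]·b[0] = (-1)·(1) = -1. Only the fibre through (0,0,·) is needed: R[0,0,:] = T[0,0,:] − Σₗ aₗ[0]bₗ[0]cₗ = [-10, -6, 4] − (1)·(-2)·[2, 0, -2] − (2)·(1)·[-2, -2, 1] = [-2, -2, -2]. Then w[k] = R[0,0,k] / -1 for each k, giving w = [-2, -2, -2] / -1 = [2, 2, 2].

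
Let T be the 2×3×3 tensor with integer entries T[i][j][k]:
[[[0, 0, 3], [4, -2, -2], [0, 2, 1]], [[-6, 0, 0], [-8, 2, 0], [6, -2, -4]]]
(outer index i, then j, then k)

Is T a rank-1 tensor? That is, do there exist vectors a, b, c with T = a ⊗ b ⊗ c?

No

The mode-3 unfolding of T (rows indexed by k, columns by (i,j) = (0,0), (0,1), (0,2), (1,0), (1,1), (1,2)) is [[0, 4, 0, -6, -8, 6], [0, -2, 2, 0, 2, -2], [3, -2, 1, 0, 0, -4]].
There the 3×3 minor on rows k ∈ {0, 1, 2}, columns (i,j) ∈ {(0,0), (0,1), (0,2)} is det [[0, 4, 0], [0, -2, 2], [3, -2, 1]] = 24 ≠ 0, so this unfolding has rank ≥ 3; CP rank is at least every unfolding rank, so rank(T) ≥ 3.
In particular rank(T) ≥ 3 > 1, so T is not rank-1.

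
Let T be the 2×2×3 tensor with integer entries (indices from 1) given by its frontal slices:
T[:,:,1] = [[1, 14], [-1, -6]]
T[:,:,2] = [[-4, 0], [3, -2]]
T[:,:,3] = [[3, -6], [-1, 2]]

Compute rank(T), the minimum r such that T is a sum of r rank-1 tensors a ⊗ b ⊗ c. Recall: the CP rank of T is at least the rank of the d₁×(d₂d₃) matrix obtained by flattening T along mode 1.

3

Lower bound: in the mode-3 unfolding of T (rows indexed by k, columns by (i,j)) the 3×3 minor on rows k ∈ {1, 2, 3}, columns (i,j) ∈ {(1,1), (1,2), (2,1)} is det [[1, 14, -1], [-4, 0, 3], [3, -6, -1]] = 64 ≠ 0, so that unfolding has rank ≥ 3 and hence rank(T) ≥ 3 (CP rank is at least every unfolding rank, though it can be larger).
Upper bound: T is a sum of 3 rank-1 terms, T = [1, -1] ⊗ [1, -2] ⊗ [-1, -2, 1] + [1, 0] ⊗ [1, -2] ⊗ [-2, 0, 2] + [2, -1] ⊗ [1, 2] ⊗ [2, -1, 0] (written with every a and b primitive with positive leading entry and the scale carried by c; CP decompositions are not unique, and this one is verified by expanding entrywise), so rank(T) ≤ 3.
These bounds meet, so rank(T) = 3.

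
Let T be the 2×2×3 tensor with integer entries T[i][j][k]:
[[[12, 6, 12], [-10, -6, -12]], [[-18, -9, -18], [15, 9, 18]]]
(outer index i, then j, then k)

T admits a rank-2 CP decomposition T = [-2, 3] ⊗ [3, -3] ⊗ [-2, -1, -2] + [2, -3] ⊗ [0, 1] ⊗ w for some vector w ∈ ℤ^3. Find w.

Subtract the known terms from T to get the rank-1 residual R = [2, -3] ⊗ [0, 1] ⊗ w, so R[i,j,k] = a[i]·b[j]·w[k]. Pick indices with nonzero a[0]·b[1] = (2)·(1) = 2. Only the fibre through (0,1,·) is needed: R[0,1,:] = T[0,1,:] − Σₗ aₗ[0]bₗ[1]cₗ = [-10, -6, -12] − (-2)·(-3)·[-2, -1, -2] = [2, 0, 0]. Then w[k] = R[0,1,k] / 2 for each k, giving w = [2, 0, 0] / 2 = [1, 0, 0].

w = [1, 0, 0]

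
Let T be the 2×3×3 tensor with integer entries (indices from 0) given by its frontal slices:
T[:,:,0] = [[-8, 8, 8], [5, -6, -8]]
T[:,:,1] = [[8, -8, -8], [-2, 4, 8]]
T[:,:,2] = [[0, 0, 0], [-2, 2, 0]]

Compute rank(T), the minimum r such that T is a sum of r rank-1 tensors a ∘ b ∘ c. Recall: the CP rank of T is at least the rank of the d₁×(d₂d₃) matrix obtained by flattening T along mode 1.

3

Lower bound: the mode-3 unfolding of T (rows indexed by k, columns by (i,j) = (0,0), (0,1), (0,2), (1,0), (1,1), (1,2)) is [[-8, 8, 8, 5, -6, -8], [8, -8, -8, -2, 4, 8], [0, 0, 0, -2, 2, 0]].
There the 3×3 minor on rows k ∈ {0, 1, 2}, columns (i,j) ∈ {(0,0), (1,0), (1,1)} is det [[-8, 5, -6], [8, -2, 4], [0, -2, 2]] = -16 ≠ 0, so this unfolding has rank ≥ 3; CP rank is at least every unfolding rank, so rank(T) ≥ 3. (Flattening ranks never certify an upper bound on CP rank; for that we must actually write T with 3 rank-1 terms.)
Upper bound: T is a sum of 3 rank-1 terms, T = [0, 1] ∘ [1, -1, 0] ∘ [-2, 4, -2] + [0, 1] ∘ [1, 0, 0] ∘ [-1, 2, 0] + [1, -1] ∘ [1, -1, -1] ∘ [-8, 8, 0] (written with every a and b primitive with positive leading entry and the scale carried by c; CP decompositions are not unique, and this one is verified by expanding entrywise), so rank(T) ≤ 3.
These bounds meet, so rank(T) = 3.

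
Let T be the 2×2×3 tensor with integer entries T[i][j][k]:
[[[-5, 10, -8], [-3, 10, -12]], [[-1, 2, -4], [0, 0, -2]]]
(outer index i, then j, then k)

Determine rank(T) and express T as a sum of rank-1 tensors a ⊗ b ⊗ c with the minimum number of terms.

Lower bound: the mode-3 unfolding of T (rows indexed by k, columns by (i,j) = (0,0), (0,1), (1,0), (1,1)) is [[-5, -3, -1, 0], [10, 10, 2, 0], [-8, -12, -4, -2]].
There the 3×3 minor on rows k ∈ {0, 1, 2}, columns (i,j) ∈ {(0,0), (0,1), (1,0)} is det [[-5, -3, -1], [10, 10, 2], [-8, -12, -4]] = 48 ≠ 0, so this unfolding has rank ≥ 3; CP rank is at least every unfolding rank, so rank(T) ≥ 3. (Unfolding ranks only ever bound the CP rank from below — rank(T) can be strictly larger than all of them — so the matching upper bound has to come from an explicit 3-term decomposition.)
Upper bound: T is a sum of 3 rank-1 terms, T = [1, -1] ⊗ [1, 1] ⊗ [-1, 2, 0] + [1, 0] ⊗ [0, 1] ⊗ [0, 4, -8] + [2, 1] ⊗ [2, 1] ⊗ [-1, 2, -2] (written with every a and b primitive with positive leading entry and the scale carried by c; CP decompositions are not unique, and this one is verified by expanding entrywise), so rank(T) ≤ 3.
These bounds meet, so rank(T) = 3.
Check entry T[1,0,0] = -1: (-1)·(1)·(-1) + (0)·(0)·(0) + (1)·(2)·(-1) = -1.

rank(T) = 3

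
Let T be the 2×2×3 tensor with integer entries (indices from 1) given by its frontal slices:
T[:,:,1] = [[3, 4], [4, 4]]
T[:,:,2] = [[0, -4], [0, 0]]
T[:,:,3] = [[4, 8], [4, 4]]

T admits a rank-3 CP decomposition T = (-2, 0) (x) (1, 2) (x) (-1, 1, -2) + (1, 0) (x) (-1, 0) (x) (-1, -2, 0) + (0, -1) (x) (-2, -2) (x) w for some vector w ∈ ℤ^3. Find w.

w = (2, 0, 2)

Subtract the known terms from T to get the rank-1 residual R = (0, -1) (x) (-2, -2) (x) w, so R[i,j,k] = a[i]·b[j]·w[k]. Pick indices with nonzero a[2]·b[1] = (-1)·(-2) = 2. Only the fibre through (2,1,·) is needed: R[2,1,:] = T[2,1,:] − Σₗ aₗ[2]bₗ[1]cₗ = [4, 0, 4] − (0)·(1)·(-1, 1, -2) − (0)·(-1)·(-1, -2, 0) = [4, 0, 4]. Then w[k] = R[2,1,k] / 2 for each k, giving w = [4, 0, 4] / 2 = (2, 0, 2).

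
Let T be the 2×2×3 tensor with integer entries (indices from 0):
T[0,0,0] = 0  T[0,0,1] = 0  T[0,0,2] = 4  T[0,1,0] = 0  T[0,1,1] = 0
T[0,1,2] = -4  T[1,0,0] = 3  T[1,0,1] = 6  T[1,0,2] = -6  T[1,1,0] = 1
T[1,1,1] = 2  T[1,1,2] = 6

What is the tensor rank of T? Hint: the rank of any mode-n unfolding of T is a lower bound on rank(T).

Lower bound: the mode-1 unfolding of T (rows indexed by i, columns by (j,k) = (0,0), (0,1), (0,2), (1,0), (1,1), (1,2)) is [[0, 0, 4, 0, 0, -4], [3, 6, -6, 1, 2, 6]].
There the 2×2 minor on rows i ∈ {0, 1}, columns (j,k) ∈ {(0,0), (0,2)} is det [[0, 4], [3, -6]] = -12 ≠ 0, so this unfolding has rank ≥ 2; CP rank is at least every unfolding rank, so rank(T) ≥ 2. (Flattening ranks never certify an upper bound on CP rank; for that we must actually write T with 2 rank-1 terms.)
Upper bound — finding two terms. Write S_k = T[:,:,k] for the frontal slices: S₀ = [[0, 0], [3, 1]], S₁ = [[0, 0], [6, 2]], S₂ = [[4, -4], [-6, 6]].
If T = a₁ (x) b₁ (x) c₁ + a₂ (x) b₂ (x) c₂ then each S_k = c₁[k]·a₁b₁ᵀ + c₂[k]·a₂b₂ᵀ. S₀ and S₂ are linearly independent, so a₁b₁ᵀ and a₂b₂ᵀ must span the same plane of matrices: they are the rank-1 matrices of the form x·S₀ + y·S₂.
det(x·S₀ + y·S₂) is 16·xy = 16·(y)(x), vanishing at (x:y) = (1:0) and (0:1).
M₁ = S₀ = [[0, 0], [3, 1]] = [0, 1][3, 1]ᵀ and M₂ = S₂ = [[4, -4], [-6, 6]] = 2·[2, -3][1, -1]ᵀ, so take a₁ = [0, 1], b₁ = [3, 1], a₂ = [2, -3], b₂ = [1, -1].
Each slice is an integer combination of E₁ = a₁b₁ᵀ and E₂ = a₂b₂ᵀ: S₀ = E₁, S₁ = 2·E₁, S₂ = 2·E₂; reading off coefficients, c₁ = [1, 2, 0] and c₂ = [0, 0, 2].
Hence T = [0, 1] (x) [3, 1] (x) [1, 2, 0] + [2, -3] (x) [1, -1] (x) [0, 0, 2], so rank(T) ≤ 2.
These bounds meet, so rank(T) = 2.
Check entry T[1,1,0] = 1: (1)·(1)·(1) + (-3)·(-1)·(0) = 1.

2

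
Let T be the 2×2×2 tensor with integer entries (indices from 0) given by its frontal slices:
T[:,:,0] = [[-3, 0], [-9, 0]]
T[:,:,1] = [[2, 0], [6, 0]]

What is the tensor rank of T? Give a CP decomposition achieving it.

Lower bound: T ≠ 0 (e.g. T[0,0,0] = -3), so rank(T) ≥ 1.
Upper bound: if T = a ⊗ b ⊗ c then every fibre of T is a multiple of the corresponding factor, so read the factors off the fibres through the nonzero entry T[0,0,0] = -3.
The mode-1 fibre T[:,0,0] = [-3, -9] gives a = [1, 3] (primitive direction); the mode-2 fibre T[0,:,0] = [-3, 0] gives b = [1, 0]; then c[k] = T[0,0,k] / (a[0]·b[0]) = [-3, 2] / 1 = [-3, 2].
Expanding [1, 3] ⊗ [1, 0] ⊗ [-3, 2] reproduces all 8 entries of T, so T = [1, 3] ⊗ [1, 0] ⊗ [-3, 2] and rank(T) ≤ 1.
These bounds meet, so rank(T) = 1.
Check entry T[1,0,1] = 6: (3)·(1)·(2) = 6.

rank(T) = 1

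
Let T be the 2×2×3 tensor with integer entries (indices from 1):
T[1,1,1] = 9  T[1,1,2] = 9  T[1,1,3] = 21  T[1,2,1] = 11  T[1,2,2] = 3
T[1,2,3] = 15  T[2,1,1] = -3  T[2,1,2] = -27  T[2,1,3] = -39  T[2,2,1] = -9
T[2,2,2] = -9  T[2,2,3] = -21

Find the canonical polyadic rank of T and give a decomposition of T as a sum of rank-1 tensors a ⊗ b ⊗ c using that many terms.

Lower bound: the mode-2 unfolding of T (rows indexed by j, columns by (i,k) = (1,1), (1,2), (1,3), (2,1), (2,2), (2,3)) is [[9, 9, 21, -3, -27, -39], [11, 3, 15, -9, -9, -21]].
There the 2×2 minor on rows j ∈ {1, 2}, columns (i,k) ∈ {(1,1), (1,2)} is det [[9, 9], [11, 3]] = -72 ≠ 0, so this unfolding has rank ≥ 2; CP rank is at least every unfolding rank, so rank(T) ≥ 2. (Unfolding ranks only ever bound the CP rank from below — rank(T) can be strictly larger than all of them — so the matching upper bound has to come from an explicit 2-term decomposition.)
Upper bound — finding two terms. Write S_k = T[:,:,k] for the frontal slices: S₁ = [[9, 11], [-3, -9]], S₂ = [[9, 3], [-27, -9]], S₃ = [[21, 15], [-39, -21]].
If T = a₁ ⊗ b₁ ⊗ c₁ + a₂ ⊗ b₂ ⊗ c₂ then each S_k = c₁[k]·a₁b₁ᵀ + c₂[k]·a₂b₂ᵀ. S₁ and S₂ are linearly independent, so a₁b₁ᵀ and a₂b₂ᵀ must span the same plane of matrices: they are the rank-1 matrices of the form x·S₁ + y·S₂.
det(x·S₁ + y·S₂) is −48·x² + 144·xy = (-48)·(x − 3·y)(x), vanishing at (x:y) = (3:1) and (0:1).
M₁ = 3·S₁ + S₂ = [[36, 36], [-36, -36]] = 36·[1, -1][1, 1]ᵀ and M₂ = S₂ = [[9, 3], [-27, -9]] = 3·[1, -3][3, 1]ᵀ, so take a₁ = [1, -1], b₁ = [1, 1], a₂ = [1, -3], b₂ = [3, 1].
Each slice is an integer combination of E₁ = a₁b₁ᵀ and E₂ = a₂b₂ᵀ: S₁ = 12·E₁ − E₂, S₂ = 3·E₂, S₃ = 12·E₁ + 3·E₂; reading off coefficients, c₁ = [12, 0, 12] and c₂ = [-1, 3, 3].
Hence T = [1, -1] ⊗ [1, 1] ⊗ [12, 0, 12] + [1, -3] ⊗ [3, 1] ⊗ [-1, 3, 3], so rank(T) ≤ 2.
These bounds meet, so rank(T) = 2.

rank(T) = 2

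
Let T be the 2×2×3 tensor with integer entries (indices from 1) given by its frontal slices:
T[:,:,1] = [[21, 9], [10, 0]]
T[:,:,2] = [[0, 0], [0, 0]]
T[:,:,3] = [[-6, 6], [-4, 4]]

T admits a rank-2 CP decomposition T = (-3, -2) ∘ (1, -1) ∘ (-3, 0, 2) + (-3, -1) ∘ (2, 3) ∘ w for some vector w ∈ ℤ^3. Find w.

Subtract the known terms from T to get the rank-1 residual R = (-3, -1) ∘ (2, 3) ∘ w, so R[i,j,k] = a[i]·b[j]·w[k]. Pick indices with nonzero a[1]·b[1] = (-3)·(2) = -6. Only the fibre through (1,1,·) is needed: R[1,1,:] = T[1,1,:] − Σₗ aₗ[1]bₗ[1]cₗ = [21, 0, -6] − (-3)·(1)·(-3, 0, 2) = [12, 0, 0]. Then w[k] = R[1,1,k] / -6 for each k, giving w = [12, 0, 0] / -6 = (-2, 0, 0).

w = (-2, 0, 0)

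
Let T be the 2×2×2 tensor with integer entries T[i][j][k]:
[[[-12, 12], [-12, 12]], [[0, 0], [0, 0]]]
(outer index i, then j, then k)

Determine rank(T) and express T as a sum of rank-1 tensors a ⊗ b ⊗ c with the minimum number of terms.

rank(T) = 1

Lower bound: T ≠ 0 (e.g. T[0,0,0] = -12), so rank(T) ≥ 1.
Upper bound: the mode-1 fibre T[:,0,0] = [-12, 0] gives a = (1, 0) (primitive direction); the mode-2 fibre T[0,:,0] = [-12, -12] gives b = (1, 1); then c[k] = T[0,0,k] / (a[0]·b[0]) = [-12, 12] / 1 = (-12, 12).
Expanding (1, 0) ⊗ (1, 1) ⊗ (-12, 12) reproduces all 8 entries of T, so T = (1, 0) ⊗ (1, 1) ⊗ (-12, 12) and rank(T) ≤ 1.
These bounds meet, so rank(T) = 1.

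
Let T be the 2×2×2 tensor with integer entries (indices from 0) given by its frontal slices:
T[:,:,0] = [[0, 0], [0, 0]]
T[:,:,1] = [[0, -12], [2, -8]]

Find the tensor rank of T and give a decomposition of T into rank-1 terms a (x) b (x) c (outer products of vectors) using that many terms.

Lower bound: the mode-1 unfolding of T (rows indexed by i, columns by (j,k) = (0,0), (0,1), (1,0), (1,1)) is [[0, 0, 0, -12], [0, 2, 0, -8]].
There the 2×2 minor on rows i ∈ {0, 1}, columns (j,k) ∈ {(0,1), (1,1)} is det [[0, -12], [2, -8]] = 24 ≠ 0, so this unfolding has rank ≥ 2; CP rank is at least every unfolding rank, so rank(T) ≥ 2. (Flattening ranks never certify an upper bound on CP rank; for that we must actually write T with 2 rank-1 terms.)
Upper bound — finding two terms. Every mode-3 slice of T is a multiple of one matrix: T[:,:,k] = c[k]·M with c = [0, 1] and M = [[0, -12], [2, -8]] (rows indexed by i, columns by j). So it suffices to write M as a sum of two rank-1 matrices.
Splitting M by its rows (i = 0, 1), M = [1, 0][0, -12]ᵀ + [0, 1][2, -8]ᵀ.
Hence T = [1, 0] (x) [0, -12] (x) [0, 1] + [0, 1] (x) [2, -8] (x) [0, 1], so rank(T) ≤ 2.
These bounds meet, so rank(T) = 2.
Check entry T[1,0,0] = 0: (0)·(0)·(0) + (1)·(2)·(0) = 0.

rank(T) = 2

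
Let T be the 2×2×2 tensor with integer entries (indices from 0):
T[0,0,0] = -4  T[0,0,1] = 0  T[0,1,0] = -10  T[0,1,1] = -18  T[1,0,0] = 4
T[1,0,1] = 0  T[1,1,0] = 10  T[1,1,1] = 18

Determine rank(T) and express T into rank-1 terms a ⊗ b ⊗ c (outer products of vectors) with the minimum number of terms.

rank(T) = 2

Lower bound: the mode-3 unfolding of T (rows indexed by k, columns by (i,j) = (0,0), (0,1), (1,0), (1,1)) is [[-4, -10, 4, 10], [0, -18, 0, 18]].
There the 2×2 minor on rows k ∈ {0, 1}, columns (i,j) ∈ {(0,0), (0,1)} is det [[-4, -10], [0, -18]] = 72 ≠ 0, so this unfolding has rank ≥ 2; CP rank is at least every unfolding rank, so rank(T) ≥ 2. (Flattening ranks never certify an upper bound on CP rank; for that we must actually write T with 2 rank-1 terms.)
Upper bound — finding two terms. Every mode-1 slice of T is a multiple of one matrix: T[i,:,:] = a[i]·M with a = [1, -1] and M = [[-4, 0], [-10, -18]] (rows indexed by j, columns by k). So it suffices to write M as a sum of two rank-1 matrices.
Splitting M by its rows (j = 0, 1), M = [1, 0][-4, 0]ᵀ + [0, 1][-10, -18]ᵀ.
Hence T = [1, -1] ⊗ [1, 0] ⊗ [-4, 0] + [1, -1] ⊗ [0, 1] ⊗ [-10, -18], so rank(T) ≤ 2.
These bounds meet, so rank(T) = 2.
Check entry T[1,0,1] = 0: (-1)·(1)·(0) + (-1)·(0)·(-18) = 0.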